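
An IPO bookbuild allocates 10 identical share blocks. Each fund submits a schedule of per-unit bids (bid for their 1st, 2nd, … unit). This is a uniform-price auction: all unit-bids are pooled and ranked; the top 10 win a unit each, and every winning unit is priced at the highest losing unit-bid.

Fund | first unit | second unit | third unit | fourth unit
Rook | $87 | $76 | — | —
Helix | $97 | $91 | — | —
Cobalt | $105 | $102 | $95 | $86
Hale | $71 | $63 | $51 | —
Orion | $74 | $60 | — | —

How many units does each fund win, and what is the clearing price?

Pooled unit-bids ranked (top 10): 105 (Cobalt-1), 102 (Cobalt-2), 97 (Helix-1), 95 (Cobalt-3), 91 (Helix-2), 87 (Rook-1), 86 (Cobalt-4), 76 (Rook-2), 74 (Orion-1), 71 (Hale-1)
First bid not allocated: $63.
Allocation: Cobalt 4, Hale 1, Helix 2, Orion 1, Rook 2.

Cobalt 4, Hale 1, Helix 2, Orion 1, Rook 2; clearing price $63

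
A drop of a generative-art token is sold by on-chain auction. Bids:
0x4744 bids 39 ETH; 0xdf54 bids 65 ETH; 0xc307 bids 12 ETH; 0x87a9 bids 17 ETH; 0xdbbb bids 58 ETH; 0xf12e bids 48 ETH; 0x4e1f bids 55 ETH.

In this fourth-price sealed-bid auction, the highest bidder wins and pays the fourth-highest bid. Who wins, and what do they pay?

Fourth-price sealed-bid auction: the highest bidder wins and pays the fourth-highest bid.
Bids in order: 65 (0xdf54) > 58 (0xdbbb) > 55 (0x4e1f) > 48 (0xf12e) > 39 (0x4744) > 17 (0x87a9) > …
0xdf54 is highest; pays the fourth-highest bid, 48 ETH.

0xdf54 pays 48 ETH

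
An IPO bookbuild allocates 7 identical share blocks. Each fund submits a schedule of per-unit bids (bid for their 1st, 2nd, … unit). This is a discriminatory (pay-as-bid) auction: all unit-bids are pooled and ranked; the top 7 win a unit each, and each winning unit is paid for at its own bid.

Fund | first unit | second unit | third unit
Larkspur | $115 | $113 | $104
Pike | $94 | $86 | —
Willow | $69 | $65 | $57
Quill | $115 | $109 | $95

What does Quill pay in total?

Merging the schedules and taking the best 7: 115 (Larkspur-1), 115 (Quill-1), 113 (Larkspur-2), 109 (Quill-2), 104 (Larkspur-3), 95 (Quill-3), 94 (Pike-1)
Next rejected bid: $86 (not a price — pay-as-bid).
Quill's winning unit-bids: 115 + 109 + 95 = $319.

Quill pays $319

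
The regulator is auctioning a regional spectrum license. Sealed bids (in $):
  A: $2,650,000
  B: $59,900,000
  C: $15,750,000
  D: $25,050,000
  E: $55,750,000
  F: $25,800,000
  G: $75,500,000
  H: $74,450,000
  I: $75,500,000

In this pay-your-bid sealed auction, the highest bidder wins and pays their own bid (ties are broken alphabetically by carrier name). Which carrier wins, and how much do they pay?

Bids ranked: 75,500,000 (G) > 75,500,000 (I) > 74,450,000 (H) > 59,900,000 (B) > 55,750,000 (E) > 25,800,000 (F) > …
Tie at $75,500,000 → G wins by tie-break.
G is highest → pays own bid, $75,500,000.

G pays $75,500,000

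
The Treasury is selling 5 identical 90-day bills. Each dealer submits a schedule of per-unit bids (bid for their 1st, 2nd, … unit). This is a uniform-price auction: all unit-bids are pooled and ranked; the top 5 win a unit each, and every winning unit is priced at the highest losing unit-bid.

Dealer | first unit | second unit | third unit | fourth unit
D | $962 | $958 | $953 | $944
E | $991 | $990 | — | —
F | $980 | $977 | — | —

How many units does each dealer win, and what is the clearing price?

All unit-bids, highest first — top 5: 991 (E-1), 990 (E-2), 980 (F-1), 977 (F-2), 962 (D-1)
The (k+1)-th unit-bid is $958.
Allocation: D 1, E 2, F 2.

D 1, E 2, F 2; clearing price $958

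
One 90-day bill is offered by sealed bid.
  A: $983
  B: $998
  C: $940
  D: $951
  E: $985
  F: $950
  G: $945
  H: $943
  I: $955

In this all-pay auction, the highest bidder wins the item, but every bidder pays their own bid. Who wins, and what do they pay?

B pays $998

All-pay auction: the highest bidder wins the item, but every bidder pays their own bid.
Bids in order: 998 (B) > 985 (E) > 983 (A) > 955 (I) > 951 (D) > 950 (F) > …
B wins with the top bid; all bids are sunk regardless.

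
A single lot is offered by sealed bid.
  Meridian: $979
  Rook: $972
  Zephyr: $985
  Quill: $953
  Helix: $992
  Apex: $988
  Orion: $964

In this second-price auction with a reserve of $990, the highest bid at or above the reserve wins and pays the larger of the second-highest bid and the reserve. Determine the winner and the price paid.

Rule: the highest bid at or above the reserve wins and pays the larger of the second-highest bid and the reserve.
Bids in order: 992 (Helix) > 988 (Apex) > 985 (Zephyr) > 979 (Meridian) > 972 (Rook) > 964 (Orion) > …
Highest eligible bid: Helix at $992.
max(second-highest $988, reserve $990) = $990.

Helix pays $990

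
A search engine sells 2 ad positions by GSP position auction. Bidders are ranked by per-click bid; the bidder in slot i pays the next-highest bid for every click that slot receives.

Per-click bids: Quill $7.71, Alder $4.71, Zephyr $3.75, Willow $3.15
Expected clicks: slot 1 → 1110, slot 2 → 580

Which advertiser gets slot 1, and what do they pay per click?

Quill; $4.71 per click

Sorting advertisers: $7.71 (Quill) > $4.71 (Alder) > $3.75 (Zephyr) > …
Slot 1 goes to the first-ranked bidder, Quill, who pays the next bid down: $4.71/click.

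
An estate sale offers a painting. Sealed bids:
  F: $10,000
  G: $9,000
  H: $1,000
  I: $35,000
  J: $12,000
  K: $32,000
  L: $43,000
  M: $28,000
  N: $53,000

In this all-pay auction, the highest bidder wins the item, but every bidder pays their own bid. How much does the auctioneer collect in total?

Total revenue: $223,000

Bids ranked: 53,000 (N) > 43,000 (L) > 35,000 (I) > 32,000 (K) > 28,000 (M) > 12,000 (J) > …
N wins with the top bid; all bids are sunk regardless.
Every bidder forfeits their bid regardless of winning.
Revenue = 10,000 + 9,000 + 1,000 + 35,000 + 12,000 + 32,000 + 43,000 + 28,000 + 53,000 = $223,000.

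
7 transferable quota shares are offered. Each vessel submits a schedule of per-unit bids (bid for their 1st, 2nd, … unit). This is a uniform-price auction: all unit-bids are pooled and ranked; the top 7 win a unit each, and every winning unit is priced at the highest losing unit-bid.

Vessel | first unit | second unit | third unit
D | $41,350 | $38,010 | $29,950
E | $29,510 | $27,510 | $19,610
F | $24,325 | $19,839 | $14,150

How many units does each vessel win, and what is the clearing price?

D 3, E 2, F 2; clearing price $19,610

All unit-bids, highest first — top 7: 41,350 (D-1), 38,010 (D-2), 29,950 (D-3), 29,510 (E-1), 27,510 (E-2), 24,325 (F-1), 19,839 (F-2)
The (k+1)-th unit-bid is $19,610.
Allocation: D 3, E 2, F 2.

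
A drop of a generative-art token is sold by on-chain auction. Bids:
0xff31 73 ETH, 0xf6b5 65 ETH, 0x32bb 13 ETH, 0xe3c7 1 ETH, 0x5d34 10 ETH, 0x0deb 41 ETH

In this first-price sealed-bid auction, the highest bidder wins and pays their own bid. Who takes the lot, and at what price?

Rule: the highest bidder wins and pays their own bid.
Bids ranked: 73 (0xff31) > 65 (0xf6b5) > 41 (0x0deb) > 13 (0x32bb) > 10 (0x5d34) > 1 (0xe3c7)
0xff31 has the highest bid and pays exactly that: 73 ETH.

0xff31 pays 73 ETH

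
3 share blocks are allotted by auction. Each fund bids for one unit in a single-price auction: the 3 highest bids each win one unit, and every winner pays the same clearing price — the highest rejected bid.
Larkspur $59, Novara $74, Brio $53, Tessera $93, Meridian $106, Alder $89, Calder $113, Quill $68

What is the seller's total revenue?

Ordering the bids: 113 (Calder), 106 (Meridian), 93 (Tessera), 89 (Alder), 74 (Novara), …
Top 3: Calder, Meridian, Tessera.
Clearing price = highest rejected bid = $89.
Total revenue = 3 × $89 = $267.

Total revenue: $267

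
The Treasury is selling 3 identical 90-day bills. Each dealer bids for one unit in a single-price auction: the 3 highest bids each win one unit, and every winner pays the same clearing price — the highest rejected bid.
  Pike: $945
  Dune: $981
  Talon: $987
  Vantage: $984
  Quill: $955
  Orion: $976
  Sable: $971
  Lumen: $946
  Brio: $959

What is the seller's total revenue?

Total revenue: $2,928

Bids ranked high→low: 987 (Talon), 984 (Vantage), 981 (Dune), 976 (Orion), 971 (Sable), …
The 3 highest are Talon, Vantage, Dune.
Highest unsuccessful bid: $976 → clearing price.
Total revenue = 3 × $976 = $2,928.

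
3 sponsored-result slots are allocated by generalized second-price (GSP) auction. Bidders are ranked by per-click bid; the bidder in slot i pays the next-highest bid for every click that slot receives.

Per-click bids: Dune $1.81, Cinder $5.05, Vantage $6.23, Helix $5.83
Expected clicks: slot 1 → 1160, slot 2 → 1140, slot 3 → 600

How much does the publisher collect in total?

Per-click bids in order: $6.23 (Vantage) > $5.83 (Helix) > $5.05 (Cinder) > $1.81 (Dune)
Slot 1: Vantage pays $5.83 × 1160 = $6762.80
Slot 2: Helix pays $5.05 × 1140 = $5757.00
Slot 3: Cinder pays $1.81 × 600 = $1086.00
Total = $13605.80

Total revenue: $13605.80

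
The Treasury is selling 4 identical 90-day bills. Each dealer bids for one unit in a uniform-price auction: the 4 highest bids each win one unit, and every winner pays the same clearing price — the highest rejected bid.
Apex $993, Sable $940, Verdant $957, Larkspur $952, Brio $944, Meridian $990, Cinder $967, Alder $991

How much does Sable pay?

Sorting: 993 (Apex), 991 (Alder), 990 (Meridian), 967 (Cinder), 957 (Verdant), 952 (Larkspur), …
The 4 highest are Apex, Alder, Meridian, Cinder.
First losing bid is Verdant's $957, which sets the uniform price.
Sable does not win → pays $0.

Sable pays $0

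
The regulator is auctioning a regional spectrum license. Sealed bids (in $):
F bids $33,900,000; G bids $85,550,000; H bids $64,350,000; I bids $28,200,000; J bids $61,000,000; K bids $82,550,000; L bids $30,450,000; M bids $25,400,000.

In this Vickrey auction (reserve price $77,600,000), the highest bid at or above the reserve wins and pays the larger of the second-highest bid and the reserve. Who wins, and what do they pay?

G pays $82,550,000

Bids ranked: 85,550,000 (G) > 82,550,000 (K) > 64,350,000 (H) > 61,000,000 (J) > 33,900,000 (F) > 30,450,000 (L) > …
G has the top bid at or above the reserve ($85,550,000).
max(second-highest $82,550,000, reserve $77,600,000) = $82,550,000; the reserve does not bind.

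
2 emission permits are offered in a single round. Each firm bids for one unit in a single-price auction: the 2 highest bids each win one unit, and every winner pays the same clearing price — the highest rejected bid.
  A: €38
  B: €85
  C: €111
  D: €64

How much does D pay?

Ordering the bids: 111 (C), 85 (B), 64 (D), 38 (A)
Top 2: C, B.
Highest unsuccessful bid: €64 → clearing price.
D does not win → pays €0.

D pays €0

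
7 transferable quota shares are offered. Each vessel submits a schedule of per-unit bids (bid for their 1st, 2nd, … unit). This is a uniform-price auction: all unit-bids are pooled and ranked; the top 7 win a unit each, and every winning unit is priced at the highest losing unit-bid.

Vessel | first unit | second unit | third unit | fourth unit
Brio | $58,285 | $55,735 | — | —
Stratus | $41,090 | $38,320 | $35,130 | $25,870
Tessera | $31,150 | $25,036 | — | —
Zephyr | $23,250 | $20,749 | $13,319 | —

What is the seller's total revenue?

Pooled unit-bids ranked (top 7): 58,285 (Brio-1), 55,735 (Brio-2), 41,090 (Stratus-1), 38,320 (Stratus-2), 35,130 (Stratus-3), 31,150 (Tessera-1), 25,870 (Stratus-4)
The (k+1)-th unit-bid is $25,036.
Allocation: Brio 2, Stratus 4, Tessera 1. Every unit priced at $25,036.
Revenue = 7 × 25,036 = $175,252.

Total revenue: $175,252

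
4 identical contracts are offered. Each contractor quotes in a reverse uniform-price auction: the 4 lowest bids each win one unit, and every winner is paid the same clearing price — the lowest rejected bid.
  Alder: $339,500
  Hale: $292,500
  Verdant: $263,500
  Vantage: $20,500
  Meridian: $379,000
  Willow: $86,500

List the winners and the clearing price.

Bids ranked low→high: 20,500 (Vantage), 86,500 (Willow), 263,500 (Verdant), 292,500 (Hale), 339,500 (Alder), 379,000 (Meridian)
Lowest 4: Vantage, Willow, Verdant, Hale.
First losing bid is Alder's $339,500, which sets the uniform price.

Vantage, Willow, Verdant, Hale; each is paid $339,500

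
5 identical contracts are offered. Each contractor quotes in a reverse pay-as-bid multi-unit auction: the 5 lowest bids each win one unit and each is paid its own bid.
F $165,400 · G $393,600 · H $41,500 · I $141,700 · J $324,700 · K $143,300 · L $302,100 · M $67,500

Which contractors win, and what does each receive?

H $41,500, M $67,500, I $141,700, K $143,300, F $165,400

Sorting: 41,500 (H), 67,500 (M), 141,700 (I), 143,300 (K), 165,400 (F), 302,100 (L), 324,700 (J), …
Winners (5 units): H, M, I, K, F.
Each winner is paid its own bid: H $41,500, M $67,500, I $141,700, K $143,300, F $165,400.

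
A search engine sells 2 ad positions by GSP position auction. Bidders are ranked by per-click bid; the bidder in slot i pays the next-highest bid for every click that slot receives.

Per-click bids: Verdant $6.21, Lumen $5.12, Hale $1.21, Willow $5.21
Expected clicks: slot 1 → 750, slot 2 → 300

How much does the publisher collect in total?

Total revenue: $5443.50

Sorting advertisers: $6.21 (Verdant) > $5.21 (Willow) > $5.12 (Lumen) > …
Slot 1: Verdant pays $5.21 × 750 = $3907.50
Slot 2: Willow pays $5.12 × 300 = $1536.00
Total = $5443.50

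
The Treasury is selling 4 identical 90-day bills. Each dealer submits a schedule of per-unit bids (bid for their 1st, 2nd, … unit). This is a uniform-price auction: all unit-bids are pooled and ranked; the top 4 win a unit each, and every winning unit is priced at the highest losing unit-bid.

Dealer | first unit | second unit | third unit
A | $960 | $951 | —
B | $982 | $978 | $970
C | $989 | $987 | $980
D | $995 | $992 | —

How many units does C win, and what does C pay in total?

Pooled unit-bids ranked (top 4): 995 (D-1), 992 (D-2), 989 (C-1), 987 (C-2)
First bid not allocated: $982.
C wins 2 unit(s) at $982 each.

C: 2 units, pays $1,964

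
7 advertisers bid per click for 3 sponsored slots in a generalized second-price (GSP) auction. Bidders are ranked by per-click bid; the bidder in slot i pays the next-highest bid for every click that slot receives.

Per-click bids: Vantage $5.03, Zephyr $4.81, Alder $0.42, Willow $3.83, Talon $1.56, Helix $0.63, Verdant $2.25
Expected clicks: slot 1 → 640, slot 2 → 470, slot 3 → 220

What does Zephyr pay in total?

Zephyr pays $1800.10

Sorting advertisers: $5.03 (Vantage) > $4.81 (Zephyr) > $3.83 (Willow) > $2.25 (Verdant) > …
Zephyr holds slot 2 → pays next bid $3.83 × 470 clicks = $1800.10.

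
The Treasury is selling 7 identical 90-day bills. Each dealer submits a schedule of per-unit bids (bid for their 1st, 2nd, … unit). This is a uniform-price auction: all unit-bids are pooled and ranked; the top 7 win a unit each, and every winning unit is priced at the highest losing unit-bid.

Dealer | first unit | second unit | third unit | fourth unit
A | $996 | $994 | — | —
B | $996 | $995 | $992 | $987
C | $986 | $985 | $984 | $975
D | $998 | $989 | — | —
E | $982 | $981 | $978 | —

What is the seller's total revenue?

Total revenue: $6,909

Merging the schedules and taking the best 7: 998 (D-1), 996 (A-1), 996 (B-1), 995 (B-2), 994 (A-2), 992 (B-3), 989 (D-2)
The (k+1)-th unit-bid is $987.
Allocation: A 2, B 3, D 2. Every unit priced at $987.
Revenue = 7 × 987 = $6,909.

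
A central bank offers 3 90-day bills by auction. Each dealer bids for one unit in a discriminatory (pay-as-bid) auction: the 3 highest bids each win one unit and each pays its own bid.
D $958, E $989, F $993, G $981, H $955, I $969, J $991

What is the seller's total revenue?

Sorting: 993 (F), 991 (J), 989 (E), 981 (G), 969 (I), …
The 3 highest are F, J, E.
Total revenue = 993 + 991 + 989 = $2,973.

Total revenue: $2,973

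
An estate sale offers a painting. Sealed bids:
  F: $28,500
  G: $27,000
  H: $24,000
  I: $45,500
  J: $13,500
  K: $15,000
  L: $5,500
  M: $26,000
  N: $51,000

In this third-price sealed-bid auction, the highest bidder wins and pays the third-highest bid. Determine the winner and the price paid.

Third-price sealed-bid auction: the highest bidder wins and pays the third-highest bid.
Bids ranked: 51,000 (N) > 45,500 (I) > 28,500 (F) > 27,000 (G) > 26,000 (M) > 24,000 (H) > …
N wins; payment is bid #3 in the ranking = $28,500.

N pays $28,500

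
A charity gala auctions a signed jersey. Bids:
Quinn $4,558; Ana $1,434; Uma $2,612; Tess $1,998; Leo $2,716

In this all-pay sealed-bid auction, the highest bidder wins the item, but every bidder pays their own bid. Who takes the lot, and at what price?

Quinn pays $4,558

Bids ranked: 4,558 (Quinn) > 2,716 (Leo) > 2,612 (Uma) > 1,998 (Tess) > 1,434 (Ana)
Quinn is highest and takes the item; every bidder forfeits their bid.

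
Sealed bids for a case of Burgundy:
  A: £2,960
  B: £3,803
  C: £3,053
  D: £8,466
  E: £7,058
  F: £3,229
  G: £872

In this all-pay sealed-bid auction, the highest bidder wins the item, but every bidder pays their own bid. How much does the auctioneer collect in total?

Total revenue: £29,441

All-pay sealed-bid auction: the highest bidder wins the item, but every bidder pays their own bid.
Bids in order: 8,466 (D) > 7,058 (E) > 3,803 (B) > 3,229 (F) > 3,053 (C) > 2,960 (A) > …
Every bidder forfeits their bid regardless of winning.
Revenue = 2,960 + 3,803 + 3,053 + 8,466 + 7,058 + 3,229 + 872 = £29,441.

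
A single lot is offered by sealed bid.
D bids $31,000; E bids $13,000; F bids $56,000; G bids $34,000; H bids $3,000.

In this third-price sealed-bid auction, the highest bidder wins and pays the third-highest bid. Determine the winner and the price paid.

Bids in order: 56,000 (F) > 34,000 (G) > 31,000 (D) > 13,000 (E) > 3,000 (H)
F is highest; pays the third-highest bid, $31,000.

F pays $31,000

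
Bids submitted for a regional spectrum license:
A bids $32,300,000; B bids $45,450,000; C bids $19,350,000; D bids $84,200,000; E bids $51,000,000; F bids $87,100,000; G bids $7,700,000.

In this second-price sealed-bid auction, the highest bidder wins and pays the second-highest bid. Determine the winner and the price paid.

F pays $84,200,000

Second-price sealed-bid auction: the highest bidder wins and pays the second-highest bid.
Sorting bids: 87,100,000 (F) > 84,200,000 (D) > 51,000,000 (E) > 45,450,000 (B) > 32,300,000 (A) > 19,350,000 (C) > …
F wins with the highest bid; price is set by the runner-up at $84,200,000.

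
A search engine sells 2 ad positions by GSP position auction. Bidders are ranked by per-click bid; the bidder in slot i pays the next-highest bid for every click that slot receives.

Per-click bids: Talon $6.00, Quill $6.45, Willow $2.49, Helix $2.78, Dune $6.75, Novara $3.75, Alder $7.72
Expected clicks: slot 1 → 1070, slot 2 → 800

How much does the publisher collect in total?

Ranked by bid: $7.72 (Alder) > $6.75 (Dune) > $6.45 (Quill) > …
Slot 1: Alder pays $6.75 × 1070 = $7222.50
Slot 2: Dune pays $6.45 × 800 = $5160.00
Total = $12382.50

Total revenue: $12382.50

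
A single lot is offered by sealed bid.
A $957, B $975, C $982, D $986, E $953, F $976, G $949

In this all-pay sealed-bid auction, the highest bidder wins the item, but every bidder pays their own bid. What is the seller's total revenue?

Total revenue: $6,778

Bids ranked: 986 (D) > 982 (C) > 976 (F) > 975 (B) > 957 (A) > 953 (E) > …
Every bidder forfeits their bid regardless of winning.
Revenue = 957 + 975 + 982 + 986 + 953 + 976 + 949 = $6,778.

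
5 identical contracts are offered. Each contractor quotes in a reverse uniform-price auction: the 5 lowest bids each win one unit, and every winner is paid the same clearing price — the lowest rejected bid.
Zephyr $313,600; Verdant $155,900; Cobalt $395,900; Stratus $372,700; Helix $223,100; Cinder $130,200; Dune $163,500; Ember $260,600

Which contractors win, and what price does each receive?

Sorting: 130,200 (Cinder), 155,900 (Verdant), 163,500 (Dune), 223,100 (Helix), 260,600 (Ember), 313,600 (Zephyr), 372,700 (Stratus), …
The 5 lowest are Cinder, Verdant, Dune, Helix, Ember.
First losing bid is Zephyr's $313,600, which sets the uniform price.

Cinder, Verdant, Dune, Helix, Ember; each is paid $313,600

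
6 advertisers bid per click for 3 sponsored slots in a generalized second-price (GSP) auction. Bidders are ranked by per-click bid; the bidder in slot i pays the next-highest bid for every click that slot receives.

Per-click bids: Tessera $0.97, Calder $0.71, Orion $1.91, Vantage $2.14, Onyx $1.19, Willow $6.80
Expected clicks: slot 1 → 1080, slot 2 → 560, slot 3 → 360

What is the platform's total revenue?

Total revenue: $3809.20

Per-click bids in order: $6.80 (Willow) > $2.14 (Vantage) > $1.91 (Orion) > $1.19 (Onyx) > …
Slot 1: Willow pays $2.14 × 1080 = $2311.20
Slot 2: Vantage pays $1.91 × 560 = $1069.60
Slot 3: Orion pays $1.19 × 360 = $428.40
Total = $3809.20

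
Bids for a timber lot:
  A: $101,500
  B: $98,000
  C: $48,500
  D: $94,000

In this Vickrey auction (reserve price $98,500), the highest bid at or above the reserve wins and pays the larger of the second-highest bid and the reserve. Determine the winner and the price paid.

A pays $98,500

Bids ranked: 101,500 (A) > 98,000 (B) > 94,000 (D) > 48,500 (C)
Highest eligible bid: A at $101,500.
max(second-highest $98,000, reserve $98,500) = $98,500.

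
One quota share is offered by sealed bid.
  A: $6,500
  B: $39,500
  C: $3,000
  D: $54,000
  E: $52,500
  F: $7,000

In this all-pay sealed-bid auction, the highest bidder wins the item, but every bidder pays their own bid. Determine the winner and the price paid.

All-pay sealed-bid auction: the highest bidder wins the item, but every bidder pays their own bid.
Sorting bids: 54,000 (D) > 52,500 (E) > 39,500 (B) > 7,000 (F) > 6,500 (A) > 3,000 (C)
D wins with the top bid; all bids are sunk regardless.

D pays $54,000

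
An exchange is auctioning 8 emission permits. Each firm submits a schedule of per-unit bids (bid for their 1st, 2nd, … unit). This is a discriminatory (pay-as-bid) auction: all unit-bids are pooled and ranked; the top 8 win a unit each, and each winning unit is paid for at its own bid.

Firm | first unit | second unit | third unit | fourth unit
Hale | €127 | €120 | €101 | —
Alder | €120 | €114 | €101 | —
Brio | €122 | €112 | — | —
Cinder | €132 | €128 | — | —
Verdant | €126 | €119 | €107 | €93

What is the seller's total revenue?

All unit-bids, highest first — top 8: 132 (Cinder-1), 128 (Cinder-2), 127 (Hale-1), 126 (Verdant-1), 122 (Brio-1), 120 (Hale-2), 120 (Alder-1), 119 (Verdant-2)
Next rejected bid: €114 (not a price — pay-as-bid).
Each winning unit pays its own bid.
Revenue = 132 + 128 + 127 + 126 + 122 + 120 + 120 + 119 = €994.

Total revenue: €994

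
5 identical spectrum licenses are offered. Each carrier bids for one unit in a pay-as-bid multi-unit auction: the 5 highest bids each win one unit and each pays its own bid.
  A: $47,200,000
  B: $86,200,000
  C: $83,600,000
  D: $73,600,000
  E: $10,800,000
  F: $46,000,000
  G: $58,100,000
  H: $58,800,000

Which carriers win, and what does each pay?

B $86,200,000, C $83,600,000, D $73,600,000, H $58,800,000, G $58,100,000

Bids ranked high→low: 86,200,000 (B), 83,600,000 (C), 73,600,000 (D), 58,800,000 (H), 58,100,000 (G), 47,200,000 (A), 46,000,000 (F), …
The 5 highest are B, C, D, H, G.
Each winner pays its own bid: B $86,200,000, C $83,600,000, D $73,600,000, H $58,800,000, G $58,100,000.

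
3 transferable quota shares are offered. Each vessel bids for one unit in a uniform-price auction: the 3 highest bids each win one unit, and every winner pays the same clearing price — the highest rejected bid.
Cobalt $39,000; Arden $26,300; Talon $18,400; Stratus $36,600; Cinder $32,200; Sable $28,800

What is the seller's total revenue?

Sorting: 39,000 (Cobalt), 36,600 (Stratus), 32,200 (Cinder), 28,800 (Sable), 26,300 (Arden), …
Winners (3 units): Cobalt, Stratus, Cinder.
Highest unsuccessful bid: $28,800 → clearing price.
Total revenue = 3 × $28,800 = $86,400.

Total revenue: $86,400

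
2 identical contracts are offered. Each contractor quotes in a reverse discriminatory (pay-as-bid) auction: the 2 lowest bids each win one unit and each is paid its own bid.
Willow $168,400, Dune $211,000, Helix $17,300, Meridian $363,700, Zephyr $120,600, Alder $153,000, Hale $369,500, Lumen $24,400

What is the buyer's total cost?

Total cost: $41,700

Ordering the bids: 17,300 (Helix), 24,400 (Lumen), 120,600 (Zephyr), 153,000 (Alder), …
The 2 lowest are Helix, Lumen.
Total cost = 17,300 + 24,400 = $41,700.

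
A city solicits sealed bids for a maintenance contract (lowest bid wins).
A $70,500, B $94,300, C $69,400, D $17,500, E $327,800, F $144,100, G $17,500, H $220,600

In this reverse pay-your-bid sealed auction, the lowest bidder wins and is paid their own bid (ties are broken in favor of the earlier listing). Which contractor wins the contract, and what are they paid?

D is paid $17,500

Bids ranked: 17,500 (D) < 17,500 (G) < 69,400 (C) < 70,500 (A) < 94,300 (B) < 144,100 (F) < …
Tie at $17,500 → D wins by tie-break.
D has the lowest bid and is paid exactly that: $17,500.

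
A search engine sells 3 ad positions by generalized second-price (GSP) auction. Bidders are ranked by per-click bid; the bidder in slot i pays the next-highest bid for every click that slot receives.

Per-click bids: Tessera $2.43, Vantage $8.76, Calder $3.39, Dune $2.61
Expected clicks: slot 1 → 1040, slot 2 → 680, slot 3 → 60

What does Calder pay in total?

Ranked by bid: $8.76 (Vantage) > $3.39 (Calder) > $2.61 (Dune) > $2.43 (Tessera)
Calder holds slot 2 → pays next bid $2.61 × 680 clicks = $1774.80.

Calder pays $1774.80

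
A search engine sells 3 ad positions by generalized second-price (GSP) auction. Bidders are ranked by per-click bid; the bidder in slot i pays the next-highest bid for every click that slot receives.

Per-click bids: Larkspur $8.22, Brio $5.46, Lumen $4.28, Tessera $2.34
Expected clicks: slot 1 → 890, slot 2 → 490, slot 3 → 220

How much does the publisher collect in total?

Total revenue: $7471.40

Sorting advertisers: $8.22 (Larkspur) > $5.46 (Brio) > $4.28 (Lumen) > $2.34 (Tessera)
Slot 1: Larkspur pays $5.46 × 890 = $4859.40
Slot 2: Brio pays $4.28 × 490 = $2097.20
Slot 3: Lumen pays $2.34 × 220 = $514.80
Total = $7471.40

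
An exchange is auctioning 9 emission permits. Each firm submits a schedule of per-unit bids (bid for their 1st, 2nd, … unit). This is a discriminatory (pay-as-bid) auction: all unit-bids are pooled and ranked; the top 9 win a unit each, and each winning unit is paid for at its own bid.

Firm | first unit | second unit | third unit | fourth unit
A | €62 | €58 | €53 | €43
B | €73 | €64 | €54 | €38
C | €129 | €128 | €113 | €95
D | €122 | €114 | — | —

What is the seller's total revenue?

All unit-bids, highest first — top 9: 129 (C-1), 128 (C-2), 122 (D-1), 114 (D-2), 113 (C-3), 95 (C-4), 73 (B-1), 64 (B-2), 62 (A-1)
Next rejected bid: €58 (not a price — pay-as-bid).
Each winning unit pays its own bid.
Revenue = 129 + 128 + 122 + 114 + 113 + 95 + 73 + 64 + 62 = €900.

Total revenue: €900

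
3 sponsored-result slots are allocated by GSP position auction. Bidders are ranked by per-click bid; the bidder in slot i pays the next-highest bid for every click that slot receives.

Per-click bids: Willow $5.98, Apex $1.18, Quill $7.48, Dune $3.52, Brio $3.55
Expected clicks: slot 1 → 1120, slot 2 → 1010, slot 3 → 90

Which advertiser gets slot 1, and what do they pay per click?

Sorting advertisers: $7.48 (Quill) > $5.98 (Willow) > $3.55 (Brio) > $3.52 (Dune) > …
Slot 1 goes to the first-ranked bidder, Quill, who pays the next bid down: $5.98/click.

Quill; $5.98 per click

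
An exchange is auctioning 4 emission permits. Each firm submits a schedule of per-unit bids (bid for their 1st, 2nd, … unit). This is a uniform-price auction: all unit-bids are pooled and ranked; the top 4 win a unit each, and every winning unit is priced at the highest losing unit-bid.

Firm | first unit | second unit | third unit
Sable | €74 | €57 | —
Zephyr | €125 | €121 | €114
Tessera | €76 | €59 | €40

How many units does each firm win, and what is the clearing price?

All unit-bids, highest first — top 4: 125 (Zephyr-1), 121 (Zephyr-2), 114 (Zephyr-3), 76 (Tessera-1)
The (k+1)-th unit-bid is €74.
Allocation: Tessera 1, Zephyr 3.

Tessera 1, Zephyr 3; clearing price €74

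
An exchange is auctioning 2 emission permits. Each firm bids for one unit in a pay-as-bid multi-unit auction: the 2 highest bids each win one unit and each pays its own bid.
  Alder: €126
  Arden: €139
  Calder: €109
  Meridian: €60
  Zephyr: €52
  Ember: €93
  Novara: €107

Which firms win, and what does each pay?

Arden €139, Alder €126

Sorting: 139 (Arden), 126 (Alder), 109 (Calder), 107 (Novara), …
The 2 highest are Arden, Alder.
Each winner pays its own bid: Arden €139, Alder €126.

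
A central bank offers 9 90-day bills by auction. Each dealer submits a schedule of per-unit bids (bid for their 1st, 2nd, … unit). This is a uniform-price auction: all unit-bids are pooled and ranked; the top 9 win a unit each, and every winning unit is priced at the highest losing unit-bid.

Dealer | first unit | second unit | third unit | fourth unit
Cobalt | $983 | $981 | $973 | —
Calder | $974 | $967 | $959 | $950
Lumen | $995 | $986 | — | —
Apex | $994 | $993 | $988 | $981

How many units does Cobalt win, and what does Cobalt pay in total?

Pooled unit-bids ranked (top 9): 995 (Lumen-1), 994 (Apex-1), 993 (Apex-2), 988 (Apex-3), 986 (Lumen-2), 983 (Cobalt-1), 981 (Cobalt-2), 981 (Apex-4), 974 (Calder-1)
The (k+1)-th unit-bid is $973.
Cobalt wins 2 unit(s) at $973 each.

Cobalt: 2 units, pays $1,946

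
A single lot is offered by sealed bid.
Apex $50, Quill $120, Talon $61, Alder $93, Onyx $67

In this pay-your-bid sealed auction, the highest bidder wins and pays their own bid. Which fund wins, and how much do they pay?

Bids ranked: 120 (Quill) > 93 (Alder) > 67 (Onyx) > 61 (Talon) > 50 (Apex)
Quill is highest → pays own bid, $120.

Quill pays $120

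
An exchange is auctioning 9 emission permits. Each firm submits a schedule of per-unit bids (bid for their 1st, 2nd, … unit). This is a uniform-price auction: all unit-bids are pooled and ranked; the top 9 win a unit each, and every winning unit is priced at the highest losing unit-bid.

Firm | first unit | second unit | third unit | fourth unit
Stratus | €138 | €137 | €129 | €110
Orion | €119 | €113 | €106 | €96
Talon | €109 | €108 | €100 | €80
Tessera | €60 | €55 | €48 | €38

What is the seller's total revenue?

Total revenue: €900

Pooled unit-bids ranked (top 9): 138 (Stratus-1), 137 (Stratus-2), 129 (Stratus-3), 119 (Orion-1), 113 (Orion-2), 110 (Stratus-4), 109 (Talon-1), 108 (Talon-2), 106 (Orion-3)
The (k+1)-th unit-bid is €100.
Allocation: Orion 3, Stratus 4, Talon 2. Every unit priced at €100.
Revenue = 9 × 100 = €900.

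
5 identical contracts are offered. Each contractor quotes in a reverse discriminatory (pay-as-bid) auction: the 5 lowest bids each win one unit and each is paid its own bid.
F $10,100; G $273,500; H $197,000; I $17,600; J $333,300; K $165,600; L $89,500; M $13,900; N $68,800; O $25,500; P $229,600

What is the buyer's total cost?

Total cost: $135,900

Bids ranked low→high: 10,100 (F), 13,900 (M), 17,600 (I), 25,500 (O), 68,800 (N), 89,500 (L), 165,600 (K), …
Lowest 5: F, M, I, O, N.
Total cost = 10,100 + 13,900 + 17,600 + 25,500 + 68,800 = $135,900.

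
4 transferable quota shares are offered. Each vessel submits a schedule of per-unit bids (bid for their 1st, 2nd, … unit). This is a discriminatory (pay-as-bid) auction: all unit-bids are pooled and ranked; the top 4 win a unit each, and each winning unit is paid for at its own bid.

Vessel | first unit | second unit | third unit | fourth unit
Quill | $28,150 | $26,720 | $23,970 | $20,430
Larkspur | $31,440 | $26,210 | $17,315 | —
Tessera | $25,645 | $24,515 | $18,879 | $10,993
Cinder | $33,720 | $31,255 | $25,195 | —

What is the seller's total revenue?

Pooled unit-bids ranked (top 4): 33,720 (Cinder-1), 31,440 (Larkspur-1), 31,255 (Cinder-2), 28,150 (Quill-1)
Next rejected bid: $26,720 (not a price — pay-as-bid).
Each winning unit pays its own bid.
Revenue = 33,720 + 31,440 + 31,255 + 28,150 = $124,565.

Total revenue: $124,565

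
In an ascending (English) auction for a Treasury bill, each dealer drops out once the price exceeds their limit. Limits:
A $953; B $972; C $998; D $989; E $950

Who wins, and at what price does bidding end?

C wins at $989

Sorting limits: 998 (C) > 989 (D) > 972 (B) > 953 (A) > 950 (E)
D is the last rival to drop out, at $989; C remains and wins at that price.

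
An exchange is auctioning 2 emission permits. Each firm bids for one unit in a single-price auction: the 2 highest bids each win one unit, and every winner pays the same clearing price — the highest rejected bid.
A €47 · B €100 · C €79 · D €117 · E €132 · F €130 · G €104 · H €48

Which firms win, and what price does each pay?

Ordering the bids: 132 (E), 130 (F), 117 (D), 104 (G), …
Winners (2 units): E, F.
Clearing price = highest rejected bid = €117.

E, F; each pays €117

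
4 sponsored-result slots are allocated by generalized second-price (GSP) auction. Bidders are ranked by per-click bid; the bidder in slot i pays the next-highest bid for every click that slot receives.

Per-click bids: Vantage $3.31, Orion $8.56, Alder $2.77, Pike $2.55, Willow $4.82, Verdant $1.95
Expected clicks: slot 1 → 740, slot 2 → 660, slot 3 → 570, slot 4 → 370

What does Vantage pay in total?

Sorting advertisers: $8.56 (Orion) > $4.82 (Willow) > $3.31 (Vantage) > $2.77 (Alder) > $2.55 (Pike) > …
Vantage holds slot 3 → pays next bid $2.77 × 570 clicks = $1578.90.

Vantage pays $1578.90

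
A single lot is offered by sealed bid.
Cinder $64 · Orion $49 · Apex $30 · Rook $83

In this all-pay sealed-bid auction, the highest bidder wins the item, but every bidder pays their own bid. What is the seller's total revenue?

All-pay sealed-bid auction: the highest bidder wins the item, but every bidder pays their own bid.
Bids in order: 83 (Rook) > 64 (Cinder) > 49 (Orion) > 30 (Apex)
Every bidder forfeits their bid regardless of winning.
Revenue = 64 + 49 + 30 + 83 = $226.

Total revenue: $226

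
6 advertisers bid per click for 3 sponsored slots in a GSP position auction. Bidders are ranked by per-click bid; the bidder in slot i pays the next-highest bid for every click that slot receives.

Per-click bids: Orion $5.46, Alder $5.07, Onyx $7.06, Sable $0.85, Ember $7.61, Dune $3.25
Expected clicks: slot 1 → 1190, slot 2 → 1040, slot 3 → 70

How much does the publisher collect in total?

Total revenue: $14434.70

Ranked by bid: $7.61 (Ember) > $7.06 (Onyx) > $5.46 (Orion) > $5.07 (Alder) > …
Slot 1: Ember pays $7.06 × 1190 = $8401.40
Slot 2: Onyx pays $5.46 × 1040 = $5678.40
Slot 3: Orion pays $5.07 × 70 = $354.90
Total = $14434.70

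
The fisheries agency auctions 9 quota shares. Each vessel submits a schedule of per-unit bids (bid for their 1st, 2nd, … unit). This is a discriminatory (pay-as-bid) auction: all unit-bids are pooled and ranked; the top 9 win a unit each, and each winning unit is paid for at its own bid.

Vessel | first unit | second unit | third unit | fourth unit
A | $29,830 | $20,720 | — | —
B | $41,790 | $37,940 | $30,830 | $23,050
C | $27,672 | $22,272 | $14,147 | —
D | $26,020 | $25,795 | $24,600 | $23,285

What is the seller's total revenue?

Pooled unit-bids ranked (top 9): 41,790 (B-1), 37,940 (B-2), 30,830 (B-3), 29,830 (A-1), 27,672 (C-1), 26,020 (D-1), 25,795 (D-2), 24,600 (D-3), 23,285 (D-4)
Next rejected bid: $23,050 (not a price — pay-as-bid).
Each winning unit pays its own bid.
Revenue = 41,790 + 37,940 + 30,830 + 29,830 + 27,672 + 26,020 + 25,795 + 24,600 + 23,285 = $267,762.

Total revenue: $267,762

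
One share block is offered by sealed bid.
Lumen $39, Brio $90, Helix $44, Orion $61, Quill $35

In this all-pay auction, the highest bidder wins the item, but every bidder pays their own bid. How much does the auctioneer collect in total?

Total revenue: $269

Sorting bids: 90 (Brio) > 61 (Orion) > 44 (Helix) > 39 (Lumen) > 35 (Quill)
Brio wins with the top bid; all bids are sunk regardless.
Every bidder forfeits their bid regardless of winning.
Revenue = 39 + 90 + 44 + 61 + 35 = $269.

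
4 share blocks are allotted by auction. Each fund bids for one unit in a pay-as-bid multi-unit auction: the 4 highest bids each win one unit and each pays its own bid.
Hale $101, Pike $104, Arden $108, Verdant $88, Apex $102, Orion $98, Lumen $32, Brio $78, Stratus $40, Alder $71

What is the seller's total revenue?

Total revenue: $415

Bids ranked high→low: 108 (Arden), 104 (Pike), 102 (Apex), 101 (Hale), 98 (Orion), 88 (Verdant), …
Top 4: Arden, Pike, Apex, Hale.
Total revenue = 108 + 104 + 102 + 101 = $415.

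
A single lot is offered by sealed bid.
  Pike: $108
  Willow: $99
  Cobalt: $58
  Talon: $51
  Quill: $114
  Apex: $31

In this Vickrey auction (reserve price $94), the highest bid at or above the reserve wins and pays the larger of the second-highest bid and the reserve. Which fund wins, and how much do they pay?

Sorting bids: 114 (Quill) > 108 (Pike) > 99 (Willow) > 58 (Cobalt) > 51 (Talon) > 31 (Apex)
Quill has the top bid at or above the reserve ($114).
max(second-highest $108, reserve $94) = $108; the reserve does not bind.

Quill pays $108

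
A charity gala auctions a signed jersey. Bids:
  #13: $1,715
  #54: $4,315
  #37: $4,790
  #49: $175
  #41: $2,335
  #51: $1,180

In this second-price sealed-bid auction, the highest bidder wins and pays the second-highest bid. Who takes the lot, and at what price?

#37 pays $4,315

Bids ranked: 4,790 (#37) > 4,315 (#54) > 2,335 (#41) > 1,715 (#13) > 1,180 (#51) > 175 (#49)
#37 wins with the highest bid; price is set by the runner-up at $4,315.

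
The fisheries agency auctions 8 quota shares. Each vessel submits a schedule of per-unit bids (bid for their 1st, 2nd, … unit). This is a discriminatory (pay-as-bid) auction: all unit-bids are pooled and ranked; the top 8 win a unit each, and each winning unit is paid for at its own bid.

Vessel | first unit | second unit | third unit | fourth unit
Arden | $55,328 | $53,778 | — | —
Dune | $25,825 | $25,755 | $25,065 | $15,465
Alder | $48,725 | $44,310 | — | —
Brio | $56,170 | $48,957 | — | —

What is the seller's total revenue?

Pooled unit-bids ranked (top 8): 56,170 (Brio-1), 55,328 (Arden-1), 53,778 (Arden-2), 48,957 (Brio-2), 48,725 (Alder-1), 44,310 (Alder-2), 25,825 (Dune-1), 25,755 (Dune-2)
Next rejected bid: $25,065 (not a price — pay-as-bid).
Each winning unit pays its own bid.
Revenue = 56,170 + 55,328 + 53,778 + 48,957 + 48,725 + 44,310 + 25,825 + 25,755 = $358,848.

Total revenue: $358,848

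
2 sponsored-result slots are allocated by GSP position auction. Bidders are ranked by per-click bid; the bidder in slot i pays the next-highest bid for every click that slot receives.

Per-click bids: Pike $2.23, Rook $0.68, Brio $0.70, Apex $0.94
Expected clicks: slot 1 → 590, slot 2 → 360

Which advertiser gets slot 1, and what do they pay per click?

Pike; $0.94 per click

Sorting advertisers: $2.23 (Pike) > $0.94 (Apex) > $0.70 (Brio) > …
Slot 1 goes to the first-ranked bidder, Pike, who pays the next bid down: $0.94/click.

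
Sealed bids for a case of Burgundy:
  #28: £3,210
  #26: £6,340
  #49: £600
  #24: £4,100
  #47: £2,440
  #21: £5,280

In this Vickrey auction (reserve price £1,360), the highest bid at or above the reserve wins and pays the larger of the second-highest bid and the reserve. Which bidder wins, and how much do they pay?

#26 pays £5,280

Sorting bids: 6,340 (#26) > 5,280 (#21) > 4,100 (#24) > 3,210 (#28) > 2,440 (#47) > 600 (#49)
Highest eligible bid: #26 at £6,340.
Second-highest bid £5,280 exceeds the reserve £1,360 → payment £5,280.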